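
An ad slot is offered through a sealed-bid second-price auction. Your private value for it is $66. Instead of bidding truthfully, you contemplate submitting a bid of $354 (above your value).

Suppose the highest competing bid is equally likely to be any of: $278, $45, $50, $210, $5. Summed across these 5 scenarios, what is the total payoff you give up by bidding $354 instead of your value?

$356

The deviation costs you only when the competing bid falls strictly between $66 and $354; elsewhere both bids give the same outcome.
$278: truthful payoff $0, deviation payoff −$212 → loss $212.
$45: outcomes coincide → loss $0.
$50: outcomes coincide → loss $0.
$210: truthful payoff $0, deviation payoff −$144 → loss $144.
$5: outcomes coincide → loss $0.
Total loss = $212 + $144 = $356.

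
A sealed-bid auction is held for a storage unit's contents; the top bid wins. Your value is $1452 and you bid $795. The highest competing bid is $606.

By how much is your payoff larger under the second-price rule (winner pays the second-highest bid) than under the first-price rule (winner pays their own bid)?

You have the highest bid, so you win under either rule.
Second-price: pay $606 → payoff $846.
First-price: pay your own bid $795 → payoff $657.
Difference = $846 − ($657) = $189.

$189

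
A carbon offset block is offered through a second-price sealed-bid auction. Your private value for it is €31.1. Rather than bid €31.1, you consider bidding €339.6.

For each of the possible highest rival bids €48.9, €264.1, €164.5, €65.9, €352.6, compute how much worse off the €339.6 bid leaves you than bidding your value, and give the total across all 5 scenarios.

The deviation costs you only when the competing bid falls strictly between €31.1 and €339.6; elsewhere both bids give the same outcome.
€48.9: truthful payoff €0, deviation payoff −€17.8 → loss €17.8.
€264.1: truthful payoff €0, deviation payoff −€233 → loss €233.
€164.5: truthful payoff €0, deviation payoff −€133.4 → loss €133.4.
€65.9: truthful payoff €0, deviation payoff −€34.8 → loss €34.8.
€352.6: outcomes coincide → loss €0.
Total loss = €17.8 + €233 + €133.4 + €34.8 = €419.

€419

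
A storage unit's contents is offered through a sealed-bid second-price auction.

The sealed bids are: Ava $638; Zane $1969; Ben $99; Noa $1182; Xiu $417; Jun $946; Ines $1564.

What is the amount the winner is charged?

$1564

Highest bid: Zane at $1969, so Zane wins.
Second-highest bid: Ines at $1564 — that is the price the winner pays.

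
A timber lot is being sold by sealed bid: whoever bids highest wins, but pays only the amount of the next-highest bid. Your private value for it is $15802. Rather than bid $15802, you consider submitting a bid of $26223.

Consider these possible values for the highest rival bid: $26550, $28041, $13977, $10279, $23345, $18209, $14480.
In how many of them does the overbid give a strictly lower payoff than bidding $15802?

2

The deviation hurts exactly when the highest competing bid lies strictly between $15802 and $26223 — overbidding then wins at a price above your value.
$26550: above both → same outcome either way.
$28041: above both → same outcome either way.
$13977: below both → same outcome either way.
$10279: below both → same outcome either way.
$23345: inside the interval → strictly worse (loss $7543).
$18209: inside the interval → strictly worse (loss $2407).
$14480: below both → same outcome either way.
Count: 2.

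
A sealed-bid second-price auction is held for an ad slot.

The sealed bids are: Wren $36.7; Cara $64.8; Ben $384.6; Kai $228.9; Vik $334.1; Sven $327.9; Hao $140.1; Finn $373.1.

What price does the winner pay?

Highest bid: Ben at $384.6, so Ben wins.
Second-highest bid: Finn at $373.1 — that is the price the winner pays.

$373.1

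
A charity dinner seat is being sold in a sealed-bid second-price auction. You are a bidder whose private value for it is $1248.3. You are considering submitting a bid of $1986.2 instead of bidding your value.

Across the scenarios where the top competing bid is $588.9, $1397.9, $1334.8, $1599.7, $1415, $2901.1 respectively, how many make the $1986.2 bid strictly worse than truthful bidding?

4

The deviation hurts exactly when the highest competing bid lies strictly between $1248.3 and $1986.2 — overbidding then wins at a price above your value.
$588.9: below both → same outcome either way.
$1397.9: inside the interval → strictly worse (loss $149.6).
$1334.8: inside the interval → strictly worse (loss $86.5).
$1599.7: inside the interval → strictly worse (loss $351.4).
$1415: inside the interval → strictly worse (loss $166.7).
$2901.1: above both → same outcome either way.
Count: 4.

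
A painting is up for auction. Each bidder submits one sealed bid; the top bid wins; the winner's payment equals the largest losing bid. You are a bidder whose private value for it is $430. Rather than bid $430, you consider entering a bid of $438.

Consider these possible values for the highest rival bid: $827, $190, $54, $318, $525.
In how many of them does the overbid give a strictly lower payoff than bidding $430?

0

The deviation hurts exactly when the highest competing bid lies strictly between $430 and $438 — overbidding then wins at a price above your value.
$827: above both → same outcome either way.
$190: below both → same outcome either way.
$54: below both → same outcome either way.
$318: below both → same outcome either way.
$525: above both → same outcome either way.
Count: 0.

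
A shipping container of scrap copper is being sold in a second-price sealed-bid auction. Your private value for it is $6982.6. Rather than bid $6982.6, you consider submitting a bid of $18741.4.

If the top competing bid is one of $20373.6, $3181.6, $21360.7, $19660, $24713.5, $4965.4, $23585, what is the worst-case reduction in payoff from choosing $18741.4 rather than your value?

$0

$20373.6: same outcome either way → loss $0.
$3181.6: same outcome either way → loss $0.
$21360.7: same outcome either way → loss $0.
$19660: same outcome either way → loss $0.
$24713.5: same outcome either way → loss $0.
$4965.4: same outcome either way → loss $0.
$23585: same outcome either way → loss $0.
Maximum loss: $0.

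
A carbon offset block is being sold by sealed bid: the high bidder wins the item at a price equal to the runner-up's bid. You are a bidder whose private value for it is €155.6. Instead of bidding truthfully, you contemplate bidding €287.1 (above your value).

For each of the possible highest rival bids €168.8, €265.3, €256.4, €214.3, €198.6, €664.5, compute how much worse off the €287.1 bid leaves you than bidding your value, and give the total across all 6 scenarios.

€325.4

The deviation costs you only when the competing bid falls strictly between €155.6 and €287.1; elsewhere both bids give the same outcome.
€168.8: truthful payoff €0, deviation payoff −€13.2 → loss €13.2.
€265.3: truthful payoff €0, deviation payoff −€109.7 → loss €109.7.
€256.4: truthful payoff €0, deviation payoff −€100.8 → loss €100.8.
€214.3: truthful payoff €0, deviation payoff −€58.7 → loss €58.7.
€198.6: truthful payoff €0, deviation payoff −€43 → loss €43.
€664.5: outcomes coincide → loss €0.
Total loss = €13.2 + €109.7 + €100.8 + €58.7 + €43 = €325.4.
Truthful bidding weakly dominates here: raising your bid can only win items priced above your value, and lowering it can only forfeit items priced below.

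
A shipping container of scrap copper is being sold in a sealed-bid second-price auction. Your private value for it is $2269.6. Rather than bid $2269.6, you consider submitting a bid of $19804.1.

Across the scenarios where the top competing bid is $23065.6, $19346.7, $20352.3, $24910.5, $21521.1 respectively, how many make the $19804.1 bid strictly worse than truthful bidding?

The deviation hurts exactly when the highest competing bid lies strictly between $2269.6 and $19804.1 — overbidding then wins at a price above your value.
$23065.6: above both → same outcome either way.
$19346.7: inside the interval → strictly worse (loss $17077.1).
$20352.3: above both → same outcome either way.
$24910.5: above both → same outcome either way.
$21521.1: above both → same outcome either way.
Count: 1.

1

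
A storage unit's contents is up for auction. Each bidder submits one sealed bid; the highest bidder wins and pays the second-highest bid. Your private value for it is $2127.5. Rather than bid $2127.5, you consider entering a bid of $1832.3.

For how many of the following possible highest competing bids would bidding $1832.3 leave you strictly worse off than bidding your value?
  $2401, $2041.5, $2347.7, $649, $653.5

The deviation hurts exactly when the highest competing bid lies strictly between $1832.3 and $2127.5 — underbidding then forfeits a profitable win.
$2401: above both → same outcome either way.
$2041.5: inside the interval → strictly worse (loss $86).
$2347.7: above both → same outcome either way.
$649: below both → same outcome either way.
$653.5: below both → same outcome either way.
Count: 1.

1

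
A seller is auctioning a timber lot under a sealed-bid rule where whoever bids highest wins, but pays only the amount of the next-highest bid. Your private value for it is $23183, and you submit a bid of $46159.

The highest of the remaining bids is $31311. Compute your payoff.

−$8128

Your bid $46159 exceeds the highest competing bid $31311, so you win.
In a second-price auction the winner pays the second-highest bid, $31311.
Payoff = value − price = $23183 − $31311 = −$8128.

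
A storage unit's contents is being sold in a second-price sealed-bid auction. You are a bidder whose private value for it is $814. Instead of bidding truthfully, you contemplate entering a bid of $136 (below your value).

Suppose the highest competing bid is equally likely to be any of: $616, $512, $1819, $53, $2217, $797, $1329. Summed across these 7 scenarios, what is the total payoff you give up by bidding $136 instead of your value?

The deviation costs you only when the competing bid falls strictly between $136 and $814; elsewhere both bids give the same outcome.
$616: truthful payoff $198, deviation payoff $0 → loss $198.
$512: truthful payoff $302, deviation payoff $0 → loss $302.
$1819: outcomes coincide → loss $0.
$53: outcomes coincide → loss $0.
$2217: outcomes coincide → loss $0.
$797: truthful payoff $17, deviation payoff $0 → loss $17.
$1329: outcomes coincide → loss $0.
Total loss = $198 + $302 + $17 = $517.
Because the price is fixed by the runner-up's bid, deviating from your value can only change a good outcome into a bad one — never the reverse.

$517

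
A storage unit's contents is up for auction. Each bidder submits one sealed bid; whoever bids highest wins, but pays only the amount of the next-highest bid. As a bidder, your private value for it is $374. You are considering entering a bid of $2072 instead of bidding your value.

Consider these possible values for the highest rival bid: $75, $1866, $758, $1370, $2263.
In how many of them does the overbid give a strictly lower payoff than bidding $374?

The deviation hurts exactly when the highest competing bid lies strictly between $374 and $2072 — overbidding then wins at a price above your value.
$75: below both → same outcome either way.
$1866: inside the interval → strictly worse (loss $1492).
$758: inside the interval → strictly worse (loss $384).
$1370: inside the interval → strictly worse (loss $996).
$2263: above both → same outcome either way.
Count: 3.

3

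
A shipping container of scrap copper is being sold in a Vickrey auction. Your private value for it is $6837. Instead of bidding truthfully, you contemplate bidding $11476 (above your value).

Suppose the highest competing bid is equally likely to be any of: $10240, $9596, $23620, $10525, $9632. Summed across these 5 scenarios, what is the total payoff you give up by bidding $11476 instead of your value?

The deviation costs you only when the competing bid falls strictly between $6837 and $11476; elsewhere both bids give the same outcome.
$10240: truthful payoff $0, deviation payoff −$3403 → loss $3403.
$9596: truthful payoff $0, deviation payoff −$2759 → loss $2759.
$23620: outcomes coincide → loss $0.
$10525: truthful payoff $0, deviation payoff −$3688 → loss $3688.
$9632: truthful payoff $0, deviation payoff −$2795 → loss $2795.
Total loss = $3403 + $2759 + $3688 + $2795 = $12645.

$12645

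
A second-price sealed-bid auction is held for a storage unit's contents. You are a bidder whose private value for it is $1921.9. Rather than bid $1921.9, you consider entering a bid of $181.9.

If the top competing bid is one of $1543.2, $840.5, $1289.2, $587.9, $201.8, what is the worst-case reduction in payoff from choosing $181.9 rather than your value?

$1720.1

$1543.2: truthful gives $378.7, deviation gives $0 → loss $378.7.
$840.5: truthful gives $1081.4, deviation gives $0 → loss $1081.4.
$1289.2: truthful gives $632.7, deviation gives $0 → loss $632.7.
$587.9: truthful gives $1334, deviation gives $0 → loss $1334.
$201.8: truthful gives $1720.1, deviation gives $0 → loss $1720.1.
Maximum loss: $1720.1.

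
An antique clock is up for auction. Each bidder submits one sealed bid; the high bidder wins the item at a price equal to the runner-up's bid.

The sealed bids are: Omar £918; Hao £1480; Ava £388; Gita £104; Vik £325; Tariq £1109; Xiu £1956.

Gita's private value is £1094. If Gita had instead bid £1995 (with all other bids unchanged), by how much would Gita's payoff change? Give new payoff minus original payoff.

−£862

The highest bid among the other bidders is £1956; Gita's bid doesn't change that.
Original bid £104: Gita is not highest (top rival bid is £1956); payoff £0.
Alternative bid £1995: Gita is highest, pays the top rival bid £1956; payoff £1094 − £1956 = −£862.
Change in payoff = −£862 − (£0) = −£862.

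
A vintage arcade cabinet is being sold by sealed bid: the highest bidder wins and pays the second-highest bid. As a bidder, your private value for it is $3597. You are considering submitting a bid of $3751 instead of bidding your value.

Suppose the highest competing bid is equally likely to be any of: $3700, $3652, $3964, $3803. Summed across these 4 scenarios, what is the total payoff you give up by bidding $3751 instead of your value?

The deviation costs you only when the competing bid falls strictly between $3597 and $3751; elsewhere both bids give the same outcome.
$3700: truthful payoff $0, deviation payoff −$103 → loss $103.
$3652: truthful payoff $0, deviation payoff −$55 → loss $55.
$3964: outcomes coincide → loss $0.
$3803: outcomes coincide → loss $0.
Total loss = $103 + $55 = $158.

$158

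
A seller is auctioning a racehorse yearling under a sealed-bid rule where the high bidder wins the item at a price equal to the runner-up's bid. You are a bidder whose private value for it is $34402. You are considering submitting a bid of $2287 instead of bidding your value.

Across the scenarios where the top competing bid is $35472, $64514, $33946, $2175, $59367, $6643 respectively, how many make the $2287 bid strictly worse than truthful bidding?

The deviation hurts exactly when the highest competing bid lies strictly between $2287 and $34402 — underbidding then forfeits a profitable win.
$35472: above both → same outcome either way.
$64514: above both → same outcome either way.
$33946: inside the interval → strictly worse (loss $456).
$2175: below both → same outcome either way.
$59367: above both → same outcome either way.
$6643: inside the interval → strictly worse (loss $27759).
Count: 2.

2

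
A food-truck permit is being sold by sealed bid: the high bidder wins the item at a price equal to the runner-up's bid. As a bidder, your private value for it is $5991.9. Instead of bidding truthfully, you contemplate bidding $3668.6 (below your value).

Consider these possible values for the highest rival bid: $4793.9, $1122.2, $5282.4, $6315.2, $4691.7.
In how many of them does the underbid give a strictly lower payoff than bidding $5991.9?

The deviation hurts exactly when the highest competing bid lies strictly between $3668.6 and $5991.9 — underbidding then forfeits a profitable win.
$4793.9: inside the interval → strictly worse (loss $1198).
$1122.2: below both → same outcome either way.
$5282.4: inside the interval → strictly worse (loss $709.5).
$6315.2: above both → same outcome either way.
$4691.7: inside the interval → strictly worse (loss $1300.2).
Count: 3.

3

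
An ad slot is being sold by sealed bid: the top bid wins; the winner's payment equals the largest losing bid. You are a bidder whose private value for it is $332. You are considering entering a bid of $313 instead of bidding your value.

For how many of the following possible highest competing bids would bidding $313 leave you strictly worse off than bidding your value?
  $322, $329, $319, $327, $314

The deviation hurts exactly when the highest competing bid lies strictly between $313 and $332 — underbidding then forfeits a profitable win.
$322: inside the interval → strictly worse (loss $10).
$329: inside the interval → strictly worse (loss $3).
$319: inside the interval → strictly worse (loss $13).
$327: inside the interval → strictly worse (loss $5).
$314: inside the interval → strictly worse (loss $18).
Count: 5.

5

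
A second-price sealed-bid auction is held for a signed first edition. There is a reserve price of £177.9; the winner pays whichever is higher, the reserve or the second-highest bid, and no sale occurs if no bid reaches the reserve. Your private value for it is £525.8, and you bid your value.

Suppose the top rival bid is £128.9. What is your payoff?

£347.9

Your bid £525.8 is the highest and exceeds the reserve.
Price = max(second-highest bid, reserve) = max(£128.9, £177.9) = £177.9.
Payoff = £525.8 − £177.9 = £347.9.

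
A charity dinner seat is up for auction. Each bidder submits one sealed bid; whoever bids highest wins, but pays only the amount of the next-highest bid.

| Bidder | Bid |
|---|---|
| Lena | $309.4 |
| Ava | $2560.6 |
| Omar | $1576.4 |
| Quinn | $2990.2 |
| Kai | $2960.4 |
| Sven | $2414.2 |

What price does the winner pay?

$2960.4

Highest bid: Quinn at $2990.2, so Quinn wins.
Second-highest bid: Kai at $2960.4 — that is the price the winner pays.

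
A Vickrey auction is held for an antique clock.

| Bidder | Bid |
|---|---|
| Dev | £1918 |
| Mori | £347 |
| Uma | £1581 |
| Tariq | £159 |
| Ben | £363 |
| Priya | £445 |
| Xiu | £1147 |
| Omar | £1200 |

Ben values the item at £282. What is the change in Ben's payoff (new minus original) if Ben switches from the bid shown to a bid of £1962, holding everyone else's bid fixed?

The highest bid among the other bidders is £1918; Ben's bid doesn't change that.
Original bid £363: Ben is not highest (top rival bid is £1918); payoff £0.
Alternative bid £1962: Ben is highest, pays the top rival bid £1918; payoff £282 − £1918 = −£1636.
Change in payoff = −£1636 − (£0) = −£1636.

−£1636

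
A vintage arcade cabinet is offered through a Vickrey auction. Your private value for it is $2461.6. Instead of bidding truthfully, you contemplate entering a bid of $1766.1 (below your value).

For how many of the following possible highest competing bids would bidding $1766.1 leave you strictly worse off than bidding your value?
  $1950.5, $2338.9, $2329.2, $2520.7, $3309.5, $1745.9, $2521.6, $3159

3

The deviation hurts exactly when the highest competing bid lies strictly between $1766.1 and $2461.6 — underbidding then forfeits a profitable win.
$1950.5: inside the interval → strictly worse (loss $511.1).
$2338.9: inside the interval → strictly worse (loss $122.7).
$2329.2: inside the interval → strictly worse (loss $132.4).
$2520.7: above both → same outcome either way.
$3309.5: above both → same outcome either way.
$1745.9: below both → same outcome either way.
$2521.6: above both → same outcome either way.
$3159: above both → same outcome either way.
Count: 3.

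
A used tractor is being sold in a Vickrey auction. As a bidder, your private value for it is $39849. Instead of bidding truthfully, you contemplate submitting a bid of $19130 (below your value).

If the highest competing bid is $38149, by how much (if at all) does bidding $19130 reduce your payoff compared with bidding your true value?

Bidding your value $39849: you win (since $39849 > $38149) and pay $38149. Payoff $1700.
Bidding $19130: you lose. Payoff $0.
The competing bid $38149 lies between your shaded bid and your value, so underbidding forfeits an item you could have won at a profitable price.
Loss from deviating = $1700 − ($0) = $1700.

$1700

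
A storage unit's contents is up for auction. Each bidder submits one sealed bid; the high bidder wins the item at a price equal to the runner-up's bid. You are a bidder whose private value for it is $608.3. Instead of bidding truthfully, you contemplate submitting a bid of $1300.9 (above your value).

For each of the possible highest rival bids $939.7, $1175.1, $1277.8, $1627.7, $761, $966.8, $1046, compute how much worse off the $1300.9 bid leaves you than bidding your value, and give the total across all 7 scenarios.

The deviation costs you only when the competing bid falls strictly between $608.3 and $1300.9; elsewhere both bids give the same outcome.
$939.7: truthful payoff $0, deviation payoff −$331.4 → loss $331.4.
$1175.1: truthful payoff $0, deviation payoff −$566.8 → loss $566.8.
$1277.8: truthful payoff $0, deviation payoff −$669.5 → loss $669.5.
$1627.7: outcomes coincide → loss $0.
$761: truthful payoff $0, deviation payoff −$152.7 → loss $152.7.
$966.8: truthful payoff $0, deviation payoff −$358.5 → loss $358.5.
$1046: truthful payoff $0, deviation payoff −$437.7 → loss $437.7.
Total loss = $331.4 + $566.8 + $669.5 + $152.7 + $358.5 + $437.7 = $2516.6.
Truthful bidding weakly dominates here: raising your bid can only win items priced above your value, and lowering it can only forfeit items priced below.

$2516.6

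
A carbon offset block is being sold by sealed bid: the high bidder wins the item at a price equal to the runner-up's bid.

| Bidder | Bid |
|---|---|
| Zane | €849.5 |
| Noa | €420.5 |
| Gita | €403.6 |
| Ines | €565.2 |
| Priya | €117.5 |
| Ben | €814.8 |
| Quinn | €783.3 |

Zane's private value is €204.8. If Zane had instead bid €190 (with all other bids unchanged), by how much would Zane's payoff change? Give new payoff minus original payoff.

The highest bid among the other bidders is €814.8; Zane's bid doesn't change that.
Original bid €849.5: Zane is highest, pays the top rival bid €814.8; payoff €204.8 − €814.8 = −€610.
Alternative bid €190: Zane is not highest (top rival bid is €814.8); payoff €0.
Change in payoff = €0 − (−€610) = €610.

€610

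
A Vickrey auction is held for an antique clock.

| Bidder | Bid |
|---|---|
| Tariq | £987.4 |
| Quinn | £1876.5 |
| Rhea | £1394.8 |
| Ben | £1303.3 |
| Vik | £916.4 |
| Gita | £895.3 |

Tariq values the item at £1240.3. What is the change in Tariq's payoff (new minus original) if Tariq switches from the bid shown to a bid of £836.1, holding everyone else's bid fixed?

£0

The highest bid among the other bidders is £1876.5; Tariq's bid doesn't change that.
Original bid £987.4: Tariq is not highest (top rival bid is £1876.5); payoff £0.
Alternative bid £836.1: Tariq is not highest (top rival bid is £1876.5); payoff £0.
Change in payoff = £0 − (£0) = £0.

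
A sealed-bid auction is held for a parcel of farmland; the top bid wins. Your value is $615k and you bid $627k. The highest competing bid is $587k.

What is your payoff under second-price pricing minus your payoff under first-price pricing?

You have the highest bid, so you win under either rule.
Second-price: pay $587k → payoff $28k.
First-price: pay your own bid $627k → payoff −$12k.
Difference = $28k − (−$12k) = $40k.

$40k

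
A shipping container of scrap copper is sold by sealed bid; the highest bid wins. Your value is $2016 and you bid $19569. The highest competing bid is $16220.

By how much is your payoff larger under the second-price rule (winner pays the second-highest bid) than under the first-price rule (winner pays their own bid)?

You have the highest bid, so you win under either rule.
Second-price: pay $16220 → payoff −$14204.
First-price: pay your own bid $19569 → payoff −$17553.
Difference = −$14204 − (−$17553) = $3349.

$3349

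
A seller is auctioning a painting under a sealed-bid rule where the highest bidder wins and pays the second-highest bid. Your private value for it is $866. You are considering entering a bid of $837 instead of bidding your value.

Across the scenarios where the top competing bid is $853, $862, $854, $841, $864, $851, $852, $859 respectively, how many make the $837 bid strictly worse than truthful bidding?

The deviation hurts exactly when the highest competing bid lies strictly between $837 and $866 — underbidding then forfeits a profitable win.
$853: inside the interval → strictly worse (loss $13).
$862: inside the interval → strictly worse (loss $4).
$854: inside the interval → strictly worse (loss $12).
$841: inside the interval → strictly worse (loss $25).
$864: inside the interval → strictly worse (loss $2).
$851: inside the interval → strictly worse (loss $15).
$852: inside the interval → strictly worse (loss $14).
$859: inside the interval → strictly worse (loss $7).
Count: 8.

8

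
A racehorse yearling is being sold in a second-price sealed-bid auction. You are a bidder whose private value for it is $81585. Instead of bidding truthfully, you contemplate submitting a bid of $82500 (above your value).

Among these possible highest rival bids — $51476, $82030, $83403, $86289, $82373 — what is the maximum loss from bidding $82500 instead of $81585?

$51476: same outcome either way → loss $0.
$82030: truthful gives $0, deviation gives −$445 → loss $445.
$83403: same outcome either way → loss $0.
$86289: same outcome either way → loss $0.
$82373: truthful gives $0, deviation gives −$788 → loss $788.
Maximum loss: $788.

$788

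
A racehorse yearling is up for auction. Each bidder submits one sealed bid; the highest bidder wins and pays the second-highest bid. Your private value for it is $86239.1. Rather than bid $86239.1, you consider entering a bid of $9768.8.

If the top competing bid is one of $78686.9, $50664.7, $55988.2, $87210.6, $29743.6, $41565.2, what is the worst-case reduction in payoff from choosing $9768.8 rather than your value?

$56495.5

$78686.9: truthful gives $7552.2, deviation gives $0 → loss $7552.2.
$50664.7: truthful gives $35574.4, deviation gives $0 → loss $35574.4.
$55988.2: truthful gives $30250.9, deviation gives $0 → loss $30250.9.
$87210.6: same outcome either way → loss $0.
$29743.6: truthful gives $56495.5, deviation gives $0 → loss $56495.5.
$41565.2: truthful gives $44673.9, deviation gives $0 → loss $44673.9.
Maximum loss: $56495.5.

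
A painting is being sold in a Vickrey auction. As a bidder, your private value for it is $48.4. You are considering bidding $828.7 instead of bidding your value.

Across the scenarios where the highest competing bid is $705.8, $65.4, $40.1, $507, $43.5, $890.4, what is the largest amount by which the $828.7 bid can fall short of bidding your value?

$657.4

$705.8: truthful gives $0, deviation gives −$657.4 → loss $657.4.
$65.4: truthful gives $0, deviation gives −$17 → loss $17.
$40.1: same outcome either way → loss $0.
$507: truthful gives $0, deviation gives −$458.6 → loss $458.6.
$43.5: same outcome either way → loss $0.
$890.4: same outcome either way → loss $0.
Maximum loss: $657.4.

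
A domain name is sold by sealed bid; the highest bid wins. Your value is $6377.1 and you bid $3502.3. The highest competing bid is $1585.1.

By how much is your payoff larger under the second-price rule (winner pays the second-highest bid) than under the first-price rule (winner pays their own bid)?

$1917.2

You have the highest bid, so you win under either rule.
Second-price: pay $1585.1 → payoff $4792.
First-price: pay your own bid $3502.3 → payoff $2874.8.
Difference = $4792 − ($2874.8) = $1917.2.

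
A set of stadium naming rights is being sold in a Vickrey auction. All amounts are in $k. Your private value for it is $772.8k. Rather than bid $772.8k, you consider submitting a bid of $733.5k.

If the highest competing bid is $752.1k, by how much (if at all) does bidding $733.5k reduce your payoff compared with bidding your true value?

Bidding your value $772.8k: you win (since $772.8k > $752.1k) and pay $752.1k. Payoff $20.7k.
Bidding $733.5k: you lose. Payoff $0k.
The competing bid $752.1k lies between your shaded bid and your value, so underbidding forfeits an item you could have won at a profitable price.
Loss from deviating = $20.7k − ($0k) = $20.7k.
In a second-price auction your bid sets only whether you win, not what you pay, so bidding your true value is weakly dominant.

$20.7k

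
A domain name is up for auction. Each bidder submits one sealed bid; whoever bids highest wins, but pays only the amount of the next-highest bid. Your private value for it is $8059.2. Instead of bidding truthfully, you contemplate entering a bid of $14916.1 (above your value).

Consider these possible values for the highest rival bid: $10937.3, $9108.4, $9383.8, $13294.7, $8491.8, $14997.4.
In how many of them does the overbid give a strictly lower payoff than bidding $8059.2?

5

The deviation hurts exactly when the highest competing bid lies strictly between $8059.2 and $14916.1 — overbidding then wins at a price above your value.
$10937.3: inside the interval → strictly worse (loss $2878.1).
$9108.4: inside the interval → strictly worse (loss $1049.2).
$9383.8: inside the interval → strictly worse (loss $1324.6).
$13294.7: inside the interval → strictly worse (loss $5235.5).
$8491.8: inside the interval → strictly worse (loss $432.6).
$14997.4: above both → same outcome either way.
Count: 5.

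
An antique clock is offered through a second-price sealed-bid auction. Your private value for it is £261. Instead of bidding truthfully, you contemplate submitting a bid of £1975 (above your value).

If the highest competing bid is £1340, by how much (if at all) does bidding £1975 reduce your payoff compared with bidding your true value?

£1079

Bidding your value £261: you lose (since £261 < £1340). Payoff £0.
Bidding £1975: you win and pay £1340. Payoff £261 − £1340 = −£1079.
The competing bid £1340 lies between your value and your inflated bid, so overbidding wins an item priced above your value.
Loss from deviating = £0 − (−£1079) = £1079.
In a second-price auction your bid sets only whether you win, not what you pay, so bidding your true value is weakly dominant.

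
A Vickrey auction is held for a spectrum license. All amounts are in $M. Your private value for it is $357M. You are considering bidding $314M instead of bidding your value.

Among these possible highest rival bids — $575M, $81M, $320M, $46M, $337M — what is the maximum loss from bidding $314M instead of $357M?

$575M: same outcome either way → loss $0M.
$81M: same outcome either way → loss $0M.
$320M: truthful gives $37M, deviation gives $0M → loss $37M.
$46M: same outcome either way → loss $0M.
$337M: truthful gives $20M, deviation gives $0M → loss $20M.
Maximum loss: $37M.

$37M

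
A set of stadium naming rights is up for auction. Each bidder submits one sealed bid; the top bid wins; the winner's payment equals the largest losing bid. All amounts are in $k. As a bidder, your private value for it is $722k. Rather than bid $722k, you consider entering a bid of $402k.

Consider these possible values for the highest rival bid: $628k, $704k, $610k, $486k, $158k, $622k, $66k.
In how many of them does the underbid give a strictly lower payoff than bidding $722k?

5

The deviation hurts exactly when the highest competing bid lies strictly between $402k and $722k — underbidding then forfeits a profitable win.
$628k: inside the interval → strictly worse (loss $94k).
$704k: inside the interval → strictly worse (loss $18k).
$610k: inside the interval → strictly worse (loss $112k).
$486k: inside the interval → strictly worse (loss $236k).
$158k: below both → same outcome either way.
$622k: inside the interval → strictly worse (loss $100k).
$66k: below both → same outcome either way.
Count: 5.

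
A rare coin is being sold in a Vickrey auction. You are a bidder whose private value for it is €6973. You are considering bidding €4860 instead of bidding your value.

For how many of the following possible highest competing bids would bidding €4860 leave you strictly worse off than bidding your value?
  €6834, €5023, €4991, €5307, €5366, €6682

The deviation hurts exactly when the highest competing bid lies strictly between €4860 and €6973 — underbidding then forfeits a profitable win.
€6834: inside the interval → strictly worse (loss €139).
€5023: inside the interval → strictly worse (loss €1950).
€4991: inside the interval → strictly worse (loss €1982).
€5307: inside the interval → strictly worse (loss €1666).
€5366: inside the interval → strictly worse (loss €1607).
€6682: inside the interval → strictly worse (loss €291).
Count: 6.

6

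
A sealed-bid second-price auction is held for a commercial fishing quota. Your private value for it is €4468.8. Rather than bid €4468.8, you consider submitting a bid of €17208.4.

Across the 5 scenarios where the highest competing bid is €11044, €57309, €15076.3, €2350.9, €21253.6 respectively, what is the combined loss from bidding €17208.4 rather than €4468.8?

€17182.7

The deviation costs you only when the competing bid falls strictly between €4468.8 and €17208.4; elsewhere both bids give the same outcome.
€11044: truthful payoff €0, deviation payoff −€6575.2 → loss €6575.2.
€57309: outcomes coincide → loss €0.
€15076.3: truthful payoff €0, deviation payoff −€10607.5 → loss €10607.5.
€2350.9: outcomes coincide → loss €0.
€21253.6: outcomes coincide → loss €0.
Total loss = €6575.2 + €10607.5 = €17182.7.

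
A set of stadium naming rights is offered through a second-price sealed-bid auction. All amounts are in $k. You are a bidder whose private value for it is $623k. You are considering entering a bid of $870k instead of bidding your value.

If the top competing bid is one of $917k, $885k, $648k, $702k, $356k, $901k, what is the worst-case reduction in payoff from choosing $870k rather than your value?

$917k: same outcome either way → loss $0k.
$885k: same outcome either way → loss $0k.
$648k: truthful gives $0k, deviation gives −$25k → loss $25k.
$702k: truthful gives $0k, deviation gives −$79k → loss $79k.
$356k: same outcome either way → loss $0k.
$901k: same outcome either way → loss $0k.
Maximum loss: $79k.

$79k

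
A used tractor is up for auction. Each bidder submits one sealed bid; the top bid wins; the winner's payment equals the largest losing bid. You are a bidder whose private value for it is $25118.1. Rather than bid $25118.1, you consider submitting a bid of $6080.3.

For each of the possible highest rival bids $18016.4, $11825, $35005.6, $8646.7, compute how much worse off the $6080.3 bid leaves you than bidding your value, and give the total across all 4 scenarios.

$36866.2

The deviation costs you only when the competing bid falls strictly between $6080.3 and $25118.1; elsewhere both bids give the same outcome.
$18016.4: truthful payoff $7101.7, deviation payoff $0 → loss $7101.7.
$11825: truthful payoff $13293.1, deviation payoff $0 → loss $13293.1.
$35005.6: outcomes coincide → loss $0.
$8646.7: truthful payoff $16471.4, deviation payoff $0 → loss $16471.4.
Total loss = $7101.7 + $13293.1 + $16471.4 = $36866.2.
In a second-price auction your bid sets only whether you win, not what you pay, so bidding your true value is weakly dominant.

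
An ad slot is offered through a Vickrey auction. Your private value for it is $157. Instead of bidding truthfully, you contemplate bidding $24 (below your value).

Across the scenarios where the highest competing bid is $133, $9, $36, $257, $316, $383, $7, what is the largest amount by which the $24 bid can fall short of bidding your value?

$121

$133: truthful gives $24, deviation gives $0 → loss $24.
$9: same outcome either way → loss $0.
$36: truthful gives $121, deviation gives $0 → loss $121.
$257: same outcome either way → loss $0.
$316: same outcome either way → loss $0.
$383: same outcome either way → loss $0.
$7: same outcome either way → loss $0.
Maximum loss: $121.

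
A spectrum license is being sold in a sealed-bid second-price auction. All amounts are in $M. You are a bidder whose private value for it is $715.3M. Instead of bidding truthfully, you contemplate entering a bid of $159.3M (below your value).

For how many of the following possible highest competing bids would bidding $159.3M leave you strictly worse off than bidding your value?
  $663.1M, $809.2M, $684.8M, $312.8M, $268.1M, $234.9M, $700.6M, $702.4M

7

The deviation hurts exactly when the highest competing bid lies strictly between $159.3M and $715.3M — underbidding then forfeits a profitable win.
$663.1M: inside the interval → strictly worse (loss $52.2M).
$809.2M: above both → same outcome either way.
$684.8M: inside the interval → strictly worse (loss $30.5M).
$312.8M: inside the interval → strictly worse (loss $402.5M).
$268.1M: inside the interval → strictly worse (loss $447.2M).
$234.9M: inside the interval → strictly worse (loss $480.4M).
$700.6M: inside the interval → strictly worse (loss $14.7M).
$702.4M: inside the interval → strictly worse (loss $12.9M).
Count: 7.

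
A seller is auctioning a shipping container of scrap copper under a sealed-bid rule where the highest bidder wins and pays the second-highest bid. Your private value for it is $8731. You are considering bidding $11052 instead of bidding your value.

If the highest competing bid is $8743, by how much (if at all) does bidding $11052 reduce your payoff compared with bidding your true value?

$12

Bidding your value $8731: you lose (since $8731 < $8743). Payoff $0.
Bidding $11052: you win and pay $8743. Payoff $8731 − $8743 = −$12.
The competing bid $8743 lies between your value and your inflated bid, so overbidding wins an item priced above your value.
Loss from deviating = $0 − (−$12) = $12.
Because the price is fixed by the runner-up's bid, deviating from your value can only change a good outcome into a bad one — never the reverse.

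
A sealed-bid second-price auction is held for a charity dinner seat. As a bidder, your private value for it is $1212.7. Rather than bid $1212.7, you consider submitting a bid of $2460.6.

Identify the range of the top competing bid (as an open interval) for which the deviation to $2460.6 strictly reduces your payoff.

($1212.7, $2460.6)

If the competing bid is below $1212.7, both bids win at the same price — no difference.
If it is above $2460.6, both bids lose — no difference.
If it lies strictly between $1212.7 and $2460.6, bidding your value loses (payoff 0) while bidding $2460.6 wins at a price above your value (payoff negative).
So the deviation strictly hurts on the open interval ($1212.7, $2460.6).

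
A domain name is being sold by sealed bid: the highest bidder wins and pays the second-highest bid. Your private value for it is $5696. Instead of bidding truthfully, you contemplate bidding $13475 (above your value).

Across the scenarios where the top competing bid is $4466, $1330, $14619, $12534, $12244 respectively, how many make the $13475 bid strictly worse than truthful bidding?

2

The deviation hurts exactly when the highest competing bid lies strictly between $5696 and $13475 — overbidding then wins at a price above your value.
$4466: below both → same outcome either way.
$1330: below both → same outcome either way.
$14619: above both → same outcome either way.
$12534: inside the interval → strictly worse (loss $6838).
$12244: inside the interval → strictly worse (loss $6548).
Count: 2.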